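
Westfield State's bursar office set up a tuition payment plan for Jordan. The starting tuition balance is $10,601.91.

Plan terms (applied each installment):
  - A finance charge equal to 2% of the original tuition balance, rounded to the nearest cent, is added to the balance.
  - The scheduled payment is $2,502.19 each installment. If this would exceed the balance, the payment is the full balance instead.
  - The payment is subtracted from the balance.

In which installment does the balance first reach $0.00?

Installment 1: opening $10,601.91; interest $212.04 → $10,813.95; payment $2,502.19; balance $8,311.76
Installment 2: opening $8,311.76; interest $212.04 → $8,523.80; payment $2,502.19; balance $6,021.61
Installment 3: opening $6,021.61; interest $212.04 → $6,233.65; payment $2,502.19; balance $3,731.46
Installment 4: opening $3,731.46; interest $212.04 → $3,943.50; payment $2,502.19; balance $1,441.31
Installment 5: opening $1,441.31; interest $212.04 → $1,653.35; payment $1,653.35; balance $0.00
Balance reaches $0.00 in installment 5.

5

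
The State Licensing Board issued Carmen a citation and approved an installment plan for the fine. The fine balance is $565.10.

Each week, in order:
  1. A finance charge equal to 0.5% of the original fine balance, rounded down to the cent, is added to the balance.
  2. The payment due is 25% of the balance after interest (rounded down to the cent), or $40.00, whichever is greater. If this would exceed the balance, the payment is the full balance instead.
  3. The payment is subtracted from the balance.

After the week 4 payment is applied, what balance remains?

$184.59

Week 1: $565.10 +$2.82 interest = $567.92; pay $141.98 → $425.94
Week 2: $425.94 +$2.82 interest = $428.76; pay $107.19 → $321.57
Week 3: $321.57 +$2.82 interest = $324.39; pay $81.09 → $243.30
Week 4: $243.30 +$2.82 interest = $246.12; pay $61.53 → $184.59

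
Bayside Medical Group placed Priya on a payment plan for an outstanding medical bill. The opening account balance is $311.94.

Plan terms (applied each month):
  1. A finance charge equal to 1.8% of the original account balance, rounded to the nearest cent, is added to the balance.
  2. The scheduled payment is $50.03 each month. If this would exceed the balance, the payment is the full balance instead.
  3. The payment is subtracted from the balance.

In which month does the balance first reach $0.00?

Month 1: $311.94 +$5.61 interest = $317.55; pay $50.03 → $267.52
Month 2: $267.52 +$5.61 interest = $273.13; pay $50.03 → $223.10
Month 3: $223.10 +$5.61 interest = $228.71; pay $50.03 → $178.68
Month 4: $178.68 +$5.61 interest = $184.29; pay $50.03 → $134.26
Month 5: $134.26 +$5.61 interest = $139.87; pay $50.03 → $89.84
Month 6: $89.84 +$5.61 interest = $95.45; pay $50.03 → $45.42
Month 7: $45.42 +$5.61 interest = $51.03; pay $50.03 → $1.00
Month 8: $1.00 +$5.61 interest = $6.61; pay $6.61 → $0.00
Balance reaches $0.00 in month 8.

8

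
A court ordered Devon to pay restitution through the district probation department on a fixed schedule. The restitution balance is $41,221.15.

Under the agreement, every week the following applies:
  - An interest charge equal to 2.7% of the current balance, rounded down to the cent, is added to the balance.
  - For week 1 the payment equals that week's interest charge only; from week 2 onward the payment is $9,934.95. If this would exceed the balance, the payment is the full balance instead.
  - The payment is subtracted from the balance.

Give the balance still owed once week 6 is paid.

$0.00

Week 1: $41,221.15 +$1,112.97 interest = $42,334.12; pay $1,112.97 → $41,221.15
Week 2: $41,221.15 +$1,112.97 interest = $42,334.12; pay $9,934.95 → $32,399.17
Week 3: $32,399.17 +$874.77 interest = $33,273.94; pay $9,934.95 → $23,338.99
Week 4: $23,338.99 +$630.15 interest = $23,969.14; pay $9,934.95 → $14,034.19
Week 5: $14,034.19 +$378.92 interest = $14,413.11; pay $9,934.95 → $4,478.16
Week 6: $4,478.16 +$120.91 interest = $4,599.07; pay $4,599.07 → $0.00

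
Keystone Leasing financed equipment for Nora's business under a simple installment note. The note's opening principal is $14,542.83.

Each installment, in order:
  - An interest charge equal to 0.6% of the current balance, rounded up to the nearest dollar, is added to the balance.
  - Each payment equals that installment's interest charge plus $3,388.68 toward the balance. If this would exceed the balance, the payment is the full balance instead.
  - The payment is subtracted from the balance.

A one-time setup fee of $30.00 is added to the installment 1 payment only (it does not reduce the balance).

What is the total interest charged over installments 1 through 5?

# | Opening | Interest | Payment | Fee | End bal
1 | $14,542.83 | $88.00 | $3,476.68 | $30.00 | $11,154.15
2 | $11,154.15 | $67.00 | $3,455.68 | — | $7,765.47
3 | $7,765.47 | $47.00 | $3,435.68 | — | $4,376.79
4 | $4,376.79 | $27.00 | $3,415.68 | — | $988.11
5 | $988.11 | $6.00 | $994.11 | — | $0.00
Total interest: $88.00 + $67.00 + $47.00 + $27.00 + $6.00 = $235.00

$235.00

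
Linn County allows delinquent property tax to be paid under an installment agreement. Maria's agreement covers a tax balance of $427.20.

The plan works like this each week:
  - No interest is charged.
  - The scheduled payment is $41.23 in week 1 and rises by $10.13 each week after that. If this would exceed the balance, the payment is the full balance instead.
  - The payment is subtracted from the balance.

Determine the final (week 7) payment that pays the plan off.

Week 1: $427.20 − $41.23 → $385.97
Week 2: $385.97 − $51.36 → $334.61
Week 3: $334.61 − $61.49 → $273.12
Week 4: $273.12 − $71.62 → $201.50
Week 5: $201.50 − $81.75 → $119.75
Week 6: $119.75 − $91.88 → $27.87
Week 7: $27.87 − $27.87 → $0.00

$27.87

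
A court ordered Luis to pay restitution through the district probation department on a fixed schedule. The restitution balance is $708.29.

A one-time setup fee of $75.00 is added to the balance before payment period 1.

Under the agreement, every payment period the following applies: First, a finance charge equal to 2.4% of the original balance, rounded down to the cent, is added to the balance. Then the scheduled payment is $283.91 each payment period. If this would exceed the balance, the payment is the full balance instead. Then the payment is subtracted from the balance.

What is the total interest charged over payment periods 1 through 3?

Payment period 1: opening $783.29; interest $16.99 → $800.28; payment $283.91; balance $516.37
Payment period 2: opening $516.37; interest $16.99 → $533.36; payment $283.91; balance $249.45
Payment period 3: opening $249.45; interest $16.99 → $266.44; payment $266.44; balance $0.00
Total interest: $16.99 + $16.99 + $16.99 = $50.97

$50.97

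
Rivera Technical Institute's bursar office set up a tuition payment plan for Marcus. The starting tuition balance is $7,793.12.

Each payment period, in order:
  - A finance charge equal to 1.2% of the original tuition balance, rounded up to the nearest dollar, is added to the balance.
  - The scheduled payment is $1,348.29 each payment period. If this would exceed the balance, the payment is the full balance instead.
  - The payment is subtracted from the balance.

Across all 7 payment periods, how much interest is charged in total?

$658.00

Payment period 1: $7,793.12 +$94.00 interest = $7,887.12; pay $1,348.29 → $6,538.83
Payment period 2: $6,538.83 +$94.00 interest = $6,632.83; pay $1,348.29 → $5,284.54
Payment period 3: $5,284.54 +$94.00 interest = $5,378.54; pay $1,348.29 → $4,030.25
Payment period 4: $4,030.25 +$94.00 interest = $4,124.25; pay $1,348.29 → $2,775.96
Payment period 5: $2,775.96 +$94.00 interest = $2,869.96; pay $1,348.29 → $1,521.67
Payment period 6: $1,521.67 +$94.00 interest = $1,615.67; pay $1,348.29 → $267.38
Payment period 7: $267.38 +$94.00 interest = $361.38; pay $361.38 → $0.00
Total interest: $94.00 + $94.00 + $94.00 + $94.00 + $94.00 + $94.00 + $94.00 = $658.00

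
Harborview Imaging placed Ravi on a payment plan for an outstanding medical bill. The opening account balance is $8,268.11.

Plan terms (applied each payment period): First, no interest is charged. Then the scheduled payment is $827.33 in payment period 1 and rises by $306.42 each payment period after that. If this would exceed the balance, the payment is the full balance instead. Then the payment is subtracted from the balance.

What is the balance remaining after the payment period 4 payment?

Payment period 1: opening $8,268.11; payment $827.33; balance $7,440.78
Payment period 2: opening $7,440.78; payment $1,133.75; balance $6,307.03
Payment period 3: opening $6,307.03; payment $1,440.17; balance $4,866.86
Payment period 4: opening $4,866.86; payment $1,746.59; balance $3,120.27

$3,120.27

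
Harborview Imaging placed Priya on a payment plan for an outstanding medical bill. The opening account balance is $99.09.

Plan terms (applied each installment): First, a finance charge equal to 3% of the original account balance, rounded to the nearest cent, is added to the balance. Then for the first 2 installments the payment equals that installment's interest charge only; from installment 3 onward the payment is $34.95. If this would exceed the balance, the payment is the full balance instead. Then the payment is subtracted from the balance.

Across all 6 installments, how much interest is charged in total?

# | Opening | Interest | Payment | End bal
1 | $99.09 | $2.97 | $2.97 | $99.09
2 | $99.09 | $2.97 | $2.97 | $99.09
3 | $99.09 | $2.97 | $34.95 | $67.11
4 | $67.11 | $2.97 | $34.95 | $35.13
5 | $35.13 | $2.97 | $34.95 | $3.15
6 | $3.15 | $2.97 | $6.12 | $0.00
Total interest: $2.97 + $2.97 + $2.97 + $2.97 + $2.97 + $2.97 = $17.82

$17.82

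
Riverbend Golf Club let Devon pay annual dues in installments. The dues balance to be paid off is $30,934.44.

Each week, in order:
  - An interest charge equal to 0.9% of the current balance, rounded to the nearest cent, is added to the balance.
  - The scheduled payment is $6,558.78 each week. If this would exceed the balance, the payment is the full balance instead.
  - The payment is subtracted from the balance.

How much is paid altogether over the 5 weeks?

Week 1: opening $30,934.44; interest $278.41 → $31,212.85; payment $6,558.78; balance $24,654.07
Week 2: opening $24,654.07; interest $221.89 → $24,875.96; payment $6,558.78; balance $18,317.18
Week 3: opening $18,317.18; interest $164.85 → $18,482.03; payment $6,558.78; balance $11,923.25
Week 4: opening $11,923.25; interest $107.31 → $12,030.56; payment $6,558.78; balance $5,471.78
Week 5: opening $5,471.78; interest $49.25 → $5,521.03; payment $5,521.03; balance $0.00
Total paid: $31,756.15

$31,756.15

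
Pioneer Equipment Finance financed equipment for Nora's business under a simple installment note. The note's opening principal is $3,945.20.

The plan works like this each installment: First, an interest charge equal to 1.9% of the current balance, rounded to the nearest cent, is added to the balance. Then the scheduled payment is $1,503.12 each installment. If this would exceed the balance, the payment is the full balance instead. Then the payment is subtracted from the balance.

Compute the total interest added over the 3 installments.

Installment 1: $3,945.20 +$74.96 interest = $4,020.16; pay $1,503.12 → $2,517.04
Installment 2: $2,517.04 +$47.82 interest = $2,564.86; pay $1,503.12 → $1,061.74
Installment 3: $1,061.74 +$20.17 interest = $1,081.91; pay $1,081.91 → $0.00
Total interest: $74.96 + $47.82 + $20.17 = $142.95

$142.95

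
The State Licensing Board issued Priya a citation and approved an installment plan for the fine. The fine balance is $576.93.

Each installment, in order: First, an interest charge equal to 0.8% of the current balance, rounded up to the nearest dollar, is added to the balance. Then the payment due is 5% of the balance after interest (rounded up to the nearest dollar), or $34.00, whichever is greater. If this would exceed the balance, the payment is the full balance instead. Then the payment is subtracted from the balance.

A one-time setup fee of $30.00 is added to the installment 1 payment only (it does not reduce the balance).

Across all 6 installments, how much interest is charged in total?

$27.00

Installment 1: $576.93 +$5.00 interest = $581.93; pay $34.00 (+ $30.00 fee) → $547.93
Installment 2: $547.93 +$5.00 interest = $552.93; pay $34.00 → $518.93
Installment 3: $518.93 +$5.00 interest = $523.93; pay $34.00 → $489.93
Installment 4: $489.93 +$4.00 interest = $493.93; pay $34.00 → $459.93
Installment 5: $459.93 +$4.00 interest = $463.93; pay $34.00 → $429.93
Installment 6: $429.93 +$4.00 interest = $433.93; pay $34.00 → $399.93
Total interest: $5.00 + $5.00 + $5.00 + $4.00 + $4.00 + $4.00 = $27.00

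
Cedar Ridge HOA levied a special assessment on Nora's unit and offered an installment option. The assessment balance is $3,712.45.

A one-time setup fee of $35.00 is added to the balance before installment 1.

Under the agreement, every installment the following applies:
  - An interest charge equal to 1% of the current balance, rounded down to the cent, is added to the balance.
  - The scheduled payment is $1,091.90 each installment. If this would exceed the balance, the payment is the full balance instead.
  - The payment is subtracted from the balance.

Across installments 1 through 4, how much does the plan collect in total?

Installment 1: $3,747.45 +$37.47 interest = $3,784.92; pay $1,091.90 → $2,693.02
Installment 2: $2,693.02 +$26.93 interest = $2,719.95; pay $1,091.90 → $1,628.05
Installment 3: $1,628.05 +$16.28 interest = $1,644.33; pay $1,091.90 → $552.43
Installment 4: $552.43 +$5.52 interest = $557.95; pay $557.95 → $0.00
Total paid: $3,833.65

$3,833.65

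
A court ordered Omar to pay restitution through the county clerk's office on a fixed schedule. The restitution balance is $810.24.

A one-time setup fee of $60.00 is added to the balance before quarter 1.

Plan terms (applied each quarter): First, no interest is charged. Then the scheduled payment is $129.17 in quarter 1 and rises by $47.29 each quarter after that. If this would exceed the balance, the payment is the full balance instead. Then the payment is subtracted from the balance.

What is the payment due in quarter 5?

# | Opening | Payment | End bal
1 | $870.24 | $129.17 | $741.07
2 | $741.07 | $176.46 | $564.61
3 | $564.61 | $223.75 | $340.86
4 | $340.86 | $271.04 | $69.82
5 | $69.82 | $69.82 | $0.00

$69.82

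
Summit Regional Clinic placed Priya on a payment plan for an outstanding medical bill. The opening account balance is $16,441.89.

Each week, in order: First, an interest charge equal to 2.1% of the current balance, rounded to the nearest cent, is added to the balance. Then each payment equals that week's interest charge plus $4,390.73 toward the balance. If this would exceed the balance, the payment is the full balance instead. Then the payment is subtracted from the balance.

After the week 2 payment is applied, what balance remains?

$7,660.43

# | Opening | Interest | Payment | End bal
1 | $16,441.89 | $345.28 | $4,736.01 | $12,051.16
2 | $12,051.16 | $253.07 | $4,643.80 | $7,660.43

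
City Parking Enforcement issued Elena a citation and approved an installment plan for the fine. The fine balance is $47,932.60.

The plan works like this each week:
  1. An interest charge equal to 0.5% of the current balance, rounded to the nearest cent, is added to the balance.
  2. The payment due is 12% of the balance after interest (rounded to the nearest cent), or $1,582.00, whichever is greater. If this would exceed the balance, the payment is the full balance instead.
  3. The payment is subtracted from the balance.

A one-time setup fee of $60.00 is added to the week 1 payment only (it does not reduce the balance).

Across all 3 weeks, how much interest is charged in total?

$639.08

# | Opening | Interest | Payment | Fee | End bal
1 | $47,932.60 | $239.66 | $5,780.67 | $60.00 | $42,391.59
2 | $42,391.59 | $211.96 | $5,112.43 | — | $37,491.12
3 | $37,491.12 | $187.46 | $4,521.43 | — | $33,157.15
Total interest: $239.66 + $211.96 + $187.46 = $639.08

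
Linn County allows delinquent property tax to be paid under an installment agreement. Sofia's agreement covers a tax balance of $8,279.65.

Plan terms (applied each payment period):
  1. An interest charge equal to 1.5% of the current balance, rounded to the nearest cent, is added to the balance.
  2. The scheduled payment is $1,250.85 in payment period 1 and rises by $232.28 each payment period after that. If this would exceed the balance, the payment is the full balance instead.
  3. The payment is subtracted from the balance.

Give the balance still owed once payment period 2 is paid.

# | Opening | Interest | Payment | End bal
1 | $8,279.65 | $124.19 | $1,250.85 | $7,152.99
2 | $7,152.99 | $107.29 | $1,483.13 | $5,777.15

$5,777.15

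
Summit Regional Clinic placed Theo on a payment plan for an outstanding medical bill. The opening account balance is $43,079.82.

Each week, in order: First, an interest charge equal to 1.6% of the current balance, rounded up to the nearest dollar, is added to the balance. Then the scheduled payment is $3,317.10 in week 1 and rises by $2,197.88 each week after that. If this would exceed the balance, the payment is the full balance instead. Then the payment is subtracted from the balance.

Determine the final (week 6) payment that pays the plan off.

# | Opening | Interest | Payment | End bal
1 | $43,079.82 | $690.00 | $3,317.10 | $40,452.72
2 | $40,452.72 | $648.00 | $5,514.98 | $35,585.74
3 | $35,585.74 | $570.00 | $7,712.86 | $28,442.88
4 | $28,442.88 | $456.00 | $9,910.74 | $18,988.14
5 | $18,988.14 | $304.00 | $12,108.62 | $7,183.52
6 | $7,183.52 | $115.00 | $7,298.52 | $0.00

$7,298.52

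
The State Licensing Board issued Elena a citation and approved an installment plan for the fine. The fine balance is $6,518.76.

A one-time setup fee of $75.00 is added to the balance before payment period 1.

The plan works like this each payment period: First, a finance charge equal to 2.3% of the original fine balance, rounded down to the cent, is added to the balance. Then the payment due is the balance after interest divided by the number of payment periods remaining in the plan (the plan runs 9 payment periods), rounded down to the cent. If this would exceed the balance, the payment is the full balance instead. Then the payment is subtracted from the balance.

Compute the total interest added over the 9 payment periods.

Payment period 1: $6,593.76 +$149.93 interest = $6,743.69; pay $749.29 → $5,994.40
Payment period 2: $5,994.40 +$149.93 interest = $6,144.33; pay $768.04 → $5,376.29
Payment period 3: $5,376.29 +$149.93 interest = $5,526.22; pay $789.46 → $4,736.76
Payment period 4: $4,736.76 +$149.93 interest = $4,886.69; pay $814.44 → $4,072.25
Payment period 5: $4,072.25 +$149.93 interest = $4,222.18; pay $844.43 → $3,377.75
Payment period 6: $3,377.75 +$149.93 interest = $3,527.68; pay $881.92 → $2,645.76
Payment period 7: $2,645.76 +$149.93 interest = $2,795.69; pay $931.89 → $1,863.80
Payment period 8: $1,863.80 +$149.93 interest = $2,013.73; pay $1,006.86 → $1,006.87
Payment period 9: $1,006.87 +$149.93 interest = $1,156.80; pay $1,156.80 → $0.00
Total interest: $149.93 + $149.93 + $149.93 + $149.93 + $149.93 + $149.93 + $149.93 + $149.93 + $149.93 = $1,349.37

$1,349.37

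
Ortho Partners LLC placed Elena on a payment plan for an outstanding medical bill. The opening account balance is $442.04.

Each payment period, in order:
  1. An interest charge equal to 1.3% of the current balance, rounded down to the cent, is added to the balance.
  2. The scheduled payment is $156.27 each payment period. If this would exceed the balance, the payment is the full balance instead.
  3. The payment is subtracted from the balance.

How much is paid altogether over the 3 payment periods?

# | Opening | Interest | Payment | End bal
1 | $442.04 | $5.74 | $156.27 | $291.51
2 | $291.51 | $3.78 | $156.27 | $139.02
3 | $139.02 | $1.80 | $140.82 | $0.00
Total paid: $453.36

$453.36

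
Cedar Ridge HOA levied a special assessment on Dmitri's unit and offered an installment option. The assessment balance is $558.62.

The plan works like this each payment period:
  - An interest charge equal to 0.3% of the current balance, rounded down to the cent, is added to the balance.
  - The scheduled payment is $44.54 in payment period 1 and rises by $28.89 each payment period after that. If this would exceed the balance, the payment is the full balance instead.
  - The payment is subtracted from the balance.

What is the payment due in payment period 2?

Payment period 1: opening $558.62; interest $1.67 → $560.29; payment $44.54; balance $515.75
Payment period 2: opening $515.75; interest $1.54 → $517.29; payment $73.43; balance $443.86

$73.43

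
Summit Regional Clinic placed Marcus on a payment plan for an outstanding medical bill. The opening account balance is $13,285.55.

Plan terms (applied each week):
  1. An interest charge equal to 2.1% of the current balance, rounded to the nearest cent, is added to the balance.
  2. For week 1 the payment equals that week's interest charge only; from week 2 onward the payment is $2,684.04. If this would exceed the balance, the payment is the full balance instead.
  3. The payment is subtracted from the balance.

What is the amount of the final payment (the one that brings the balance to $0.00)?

$760.19

Week 1: opening $13,285.55; interest $279.00 → $13,564.55; payment $279.00; balance $13,285.55
Week 2: opening $13,285.55; interest $279.00 → $13,564.55; payment $2,684.04; balance $10,880.51
Week 3: opening $10,880.51; interest $228.49 → $11,109.00; payment $2,684.04; balance $8,424.96
Week 4: opening $8,424.96; interest $176.92 → $8,601.88; payment $2,684.04; balance $5,917.84
Week 5: opening $5,917.84; interest $124.27 → $6,042.11; payment $2,684.04; balance $3,358.07
Week 6: opening $3,358.07; interest $70.52 → $3,428.59; payment $2,684.04; balance $744.55
Week 7: opening $744.55; interest $15.64 → $760.19; payment $760.19; balance $0.00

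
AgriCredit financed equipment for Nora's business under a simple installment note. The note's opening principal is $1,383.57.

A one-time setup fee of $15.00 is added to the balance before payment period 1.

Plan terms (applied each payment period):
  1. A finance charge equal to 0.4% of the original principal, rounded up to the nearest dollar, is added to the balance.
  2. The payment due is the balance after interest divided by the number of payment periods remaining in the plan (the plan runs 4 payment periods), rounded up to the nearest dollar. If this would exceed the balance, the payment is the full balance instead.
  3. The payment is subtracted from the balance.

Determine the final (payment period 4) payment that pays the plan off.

Payment period 1: $1,398.57 +$6.00 interest = $1,404.57; pay $352.00 → $1,052.57
Payment period 2: $1,052.57 +$6.00 interest = $1,058.57; pay $353.00 → $705.57
Payment period 3: $705.57 +$6.00 interest = $711.57; pay $356.00 → $355.57
Payment period 4: $355.57 +$6.00 interest = $361.57; pay $361.57 → $0.00

$361.57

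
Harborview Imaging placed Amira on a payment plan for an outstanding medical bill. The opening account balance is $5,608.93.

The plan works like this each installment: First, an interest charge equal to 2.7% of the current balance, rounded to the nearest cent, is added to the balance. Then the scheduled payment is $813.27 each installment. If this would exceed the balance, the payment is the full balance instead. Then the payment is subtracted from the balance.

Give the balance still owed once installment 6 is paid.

Installment 1: opening $5,608.93; interest $151.44 → $5,760.37; payment $813.27; balance $4,947.10
Installment 2: opening $4,947.10; interest $133.57 → $5,080.67; payment $813.27; balance $4,267.40
Installment 3: opening $4,267.40; interest $115.22 → $4,382.62; payment $813.27; balance $3,569.35
Installment 4: opening $3,569.35; interest $96.37 → $3,665.72; payment $813.27; balance $2,852.45
Installment 5: opening $2,852.45; interest $77.02 → $2,929.47; payment $813.27; balance $2,116.20
Installment 6: opening $2,116.20; interest $57.14 → $2,173.34; payment $813.27; balance $1,360.07

$1,360.07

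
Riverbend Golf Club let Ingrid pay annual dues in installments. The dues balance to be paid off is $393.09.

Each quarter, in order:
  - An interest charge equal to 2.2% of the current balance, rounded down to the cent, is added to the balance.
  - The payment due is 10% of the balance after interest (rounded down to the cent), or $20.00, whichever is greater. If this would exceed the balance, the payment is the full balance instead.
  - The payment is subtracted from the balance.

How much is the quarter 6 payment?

Quarter 1: opening $393.09; interest $8.64 → $401.73; payment $40.17; balance $361.56
Quarter 2: opening $361.56; interest $7.95 → $369.51; payment $36.95; balance $332.56
Quarter 3: opening $332.56; interest $7.31 → $339.87; payment $33.98; balance $305.89
Quarter 4: opening $305.89; interest $6.72 → $312.61; payment $31.26; balance $281.35
Quarter 5: opening $281.35; interest $6.18 → $287.53; payment $28.75; balance $258.78
Quarter 6: opening $258.78; interest $5.69 → $264.47; payment $26.44; balance $238.03

$26.44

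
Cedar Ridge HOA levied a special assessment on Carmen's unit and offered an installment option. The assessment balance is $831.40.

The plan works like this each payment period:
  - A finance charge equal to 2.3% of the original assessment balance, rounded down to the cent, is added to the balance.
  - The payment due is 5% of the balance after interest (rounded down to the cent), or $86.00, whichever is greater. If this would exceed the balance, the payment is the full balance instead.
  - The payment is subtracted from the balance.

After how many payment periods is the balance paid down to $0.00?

13

# | Opening | Interest | Payment | End bal
1 | $831.40 | $19.12 | $86.00 | $764.52
2 | $764.52 | $19.12 | $86.00 | $697.64
3 | $697.64 | $19.12 | $86.00 | $630.76
4 | $630.76 | $19.12 | $86.00 | $563.88
5 | $563.88 | $19.12 | $86.00 | $497.00
6 | $497.00 | $19.12 | $86.00 | $430.12
7 | $430.12 | $19.12 | $86.00 | $363.24
8 | $363.24 | $19.12 | $86.00 | $296.36
9 | $296.36 | $19.12 | $86.00 | $229.48
10 | $229.48 | $19.12 | $86.00 | $162.60
11 | $162.60 | $19.12 | $86.00 | $95.72
12 | $95.72 | $19.12 | $86.00 | $28.84
13 | $28.84 | $19.12 | $47.96 | $0.00
Balance reaches $0.00 in payment period 13.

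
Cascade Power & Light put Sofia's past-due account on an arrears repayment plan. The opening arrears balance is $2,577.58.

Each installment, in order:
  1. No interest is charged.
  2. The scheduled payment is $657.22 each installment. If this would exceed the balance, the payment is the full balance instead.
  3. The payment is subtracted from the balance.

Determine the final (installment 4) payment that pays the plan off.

# | Opening | Payment | End bal
1 | $2,577.58 | $657.22 | $1,920.36
2 | $1,920.36 | $657.22 | $1,263.14
3 | $1,263.14 | $657.22 | $605.92
4 | $605.92 | $605.92 | $0.00

$605.92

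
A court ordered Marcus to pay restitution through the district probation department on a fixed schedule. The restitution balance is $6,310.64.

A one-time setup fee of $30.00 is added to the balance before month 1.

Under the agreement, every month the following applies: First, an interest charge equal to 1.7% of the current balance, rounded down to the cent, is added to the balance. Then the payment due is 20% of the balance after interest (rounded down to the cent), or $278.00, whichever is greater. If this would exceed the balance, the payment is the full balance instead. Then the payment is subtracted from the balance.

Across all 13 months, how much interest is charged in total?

Month 1: opening $6,340.64; interest $107.79 → $6,448.43; payment $1,289.68; balance $5,158.75
Month 2: opening $5,158.75; interest $87.69 → $5,246.44; payment $1,049.28; balance $4,197.16
Month 3: opening $4,197.16; interest $71.35 → $4,268.51; payment $853.70; balance $3,414.81
Month 4: opening $3,414.81; interest $58.05 → $3,472.86; payment $694.57; balance $2,778.29
Month 5: opening $2,778.29; interest $47.23 → $2,825.52; payment $565.10; balance $2,260.42
Month 6: opening $2,260.42; interest $38.42 → $2,298.84; payment $459.76; balance $1,839.08
Month 7: opening $1,839.08; interest $31.26 → $1,870.34; payment $374.06; balance $1,496.28
Month 8: opening $1,496.28; interest $25.43 → $1,521.71; payment $304.34; balance $1,217.37
Month 9: opening $1,217.37; interest $20.69 → $1,238.06; payment $278.00; balance $960.06
Month 10: opening $960.06; interest $16.32 → $976.38; payment $278.00; balance $698.38
Month 11: opening $698.38; interest $11.87 → $710.25; payment $278.00; balance $432.25
Month 12: opening $432.25; interest $7.34 → $439.59; payment $278.00; balance $161.59
Month 13: opening $161.59; interest $2.74 → $164.33; payment $164.33; balance $0.00
Total interest: $107.79 + $87.69 + $71.35 + $58.05 + $47.23 + $38.42 + $31.26 + $25.43 + $20.69 + $16.32 + $11.87 + $7.34 + $2.74 = $526.18

$526.18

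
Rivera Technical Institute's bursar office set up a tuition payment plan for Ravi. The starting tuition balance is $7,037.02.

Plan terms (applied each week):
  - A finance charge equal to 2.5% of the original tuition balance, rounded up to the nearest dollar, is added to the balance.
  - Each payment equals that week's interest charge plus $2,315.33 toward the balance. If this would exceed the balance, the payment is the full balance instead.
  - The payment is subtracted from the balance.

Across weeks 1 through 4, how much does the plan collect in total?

$7,741.02

Week 1: opening $7,037.02; interest $176.00 → $7,213.02; payment $2,491.33; balance $4,721.69
Week 2: opening $4,721.69; interest $176.00 → $4,897.69; payment $2,491.33; balance $2,406.36
Week 3: opening $2,406.36; interest $176.00 → $2,582.36; payment $2,491.33; balance $91.03
Week 4: opening $91.03; interest $176.00 → $267.03; payment $267.03; balance $0.00
Total paid: $7,741.02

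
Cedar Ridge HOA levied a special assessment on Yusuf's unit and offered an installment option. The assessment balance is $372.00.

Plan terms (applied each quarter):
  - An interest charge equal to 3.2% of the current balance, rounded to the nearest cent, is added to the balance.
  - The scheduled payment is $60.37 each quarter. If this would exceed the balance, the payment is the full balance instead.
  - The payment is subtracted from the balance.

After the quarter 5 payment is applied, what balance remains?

$113.65

# | Opening | Interest | Payment | End bal
1 | $372.00 | $11.90 | $60.37 | $323.53
2 | $323.53 | $10.35 | $60.37 | $273.51
3 | $273.51 | $8.75 | $60.37 | $221.89
4 | $221.89 | $7.10 | $60.37 | $168.62
5 | $168.62 | $5.40 | $60.37 | $113.65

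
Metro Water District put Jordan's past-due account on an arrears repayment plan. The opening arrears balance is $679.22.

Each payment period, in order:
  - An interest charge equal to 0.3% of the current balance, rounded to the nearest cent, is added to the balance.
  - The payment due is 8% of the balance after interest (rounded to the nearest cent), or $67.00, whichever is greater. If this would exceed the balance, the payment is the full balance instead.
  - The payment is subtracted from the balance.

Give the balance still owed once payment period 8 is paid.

Payment period 1: $679.22 +$2.04 interest = $681.26; pay $67.00 → $614.26
Payment period 2: $614.26 +$1.84 interest = $616.10; pay $67.00 → $549.10
Payment period 3: $549.10 +$1.65 interest = $550.75; pay $67.00 → $483.75
Payment period 4: $483.75 +$1.45 interest = $485.20; pay $67.00 → $418.20
Payment period 5: $418.20 +$1.25 interest = $419.45; pay $67.00 → $352.45
Payment period 6: $352.45 +$1.06 interest = $353.51; pay $67.00 → $286.51
Payment period 7: $286.51 +$0.86 interest = $287.37; pay $67.00 → $220.37
Payment period 8: $220.37 +$0.66 interest = $221.03; pay $67.00 → $154.03

$154.03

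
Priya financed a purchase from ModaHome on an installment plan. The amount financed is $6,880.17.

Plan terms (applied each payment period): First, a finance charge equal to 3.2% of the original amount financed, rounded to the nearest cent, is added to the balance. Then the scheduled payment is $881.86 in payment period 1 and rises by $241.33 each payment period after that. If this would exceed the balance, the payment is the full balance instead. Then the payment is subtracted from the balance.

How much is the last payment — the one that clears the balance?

Payment period 1: $6,880.17 +$220.17 interest = $7,100.34; pay $881.86 → $6,218.48
Payment period 2: $6,218.48 +$220.17 interest = $6,438.65; pay $1,123.19 → $5,315.46
Payment period 3: $5,315.46 +$220.17 interest = $5,535.63; pay $1,364.52 → $4,171.11
Payment period 4: $4,171.11 +$220.17 interest = $4,391.28; pay $1,605.85 → $2,785.43
Payment period 5: $2,785.43 +$220.17 interest = $3,005.60; pay $1,847.18 → $1,158.42
Payment period 6: $1,158.42 +$220.17 interest = $1,378.59; pay $1,378.59 → $0.00

$1,378.59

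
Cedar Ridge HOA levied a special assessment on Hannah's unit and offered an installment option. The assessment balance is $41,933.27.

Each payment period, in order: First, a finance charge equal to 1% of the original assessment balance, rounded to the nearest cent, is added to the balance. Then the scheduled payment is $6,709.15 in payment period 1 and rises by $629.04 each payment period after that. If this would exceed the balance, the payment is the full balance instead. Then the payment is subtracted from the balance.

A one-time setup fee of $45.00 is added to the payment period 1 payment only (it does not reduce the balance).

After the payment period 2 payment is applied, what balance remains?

$28,724.59

Payment period 1: opening $41,933.27; interest $419.33 → $42,352.60; payment $6,709.15 (+ $45.00 fee); balance $35,643.45
Payment period 2: opening $35,643.45; interest $419.33 → $36,062.78; payment $7,338.19; balance $28,724.59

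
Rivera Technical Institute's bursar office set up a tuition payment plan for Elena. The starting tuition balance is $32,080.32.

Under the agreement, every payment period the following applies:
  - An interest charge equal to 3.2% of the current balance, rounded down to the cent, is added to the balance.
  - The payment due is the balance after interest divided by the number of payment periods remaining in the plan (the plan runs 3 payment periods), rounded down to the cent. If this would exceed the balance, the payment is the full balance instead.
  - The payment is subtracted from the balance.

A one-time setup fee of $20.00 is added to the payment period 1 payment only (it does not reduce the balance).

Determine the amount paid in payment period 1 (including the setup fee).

# | Opening | Interest | Payment | Fee | End bal
1 | $32,080.32 | $1,026.57 | $11,035.63 | $20.00 | $22,071.26

$11,055.63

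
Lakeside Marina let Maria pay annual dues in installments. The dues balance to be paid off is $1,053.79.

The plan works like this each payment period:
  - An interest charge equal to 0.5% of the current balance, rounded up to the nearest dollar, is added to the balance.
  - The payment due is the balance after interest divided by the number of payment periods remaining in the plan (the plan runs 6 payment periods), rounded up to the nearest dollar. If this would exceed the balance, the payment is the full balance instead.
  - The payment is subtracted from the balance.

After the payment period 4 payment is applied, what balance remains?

$357.79

Payment period 1: $1,053.79 +$6.00 interest = $1,059.79; pay $177.00 → $882.79
Payment period 2: $882.79 +$5.00 interest = $887.79; pay $178.00 → $709.79
Payment period 3: $709.79 +$4.00 interest = $713.79; pay $179.00 → $534.79
Payment period 4: $534.79 +$3.00 interest = $537.79; pay $180.00 → $357.79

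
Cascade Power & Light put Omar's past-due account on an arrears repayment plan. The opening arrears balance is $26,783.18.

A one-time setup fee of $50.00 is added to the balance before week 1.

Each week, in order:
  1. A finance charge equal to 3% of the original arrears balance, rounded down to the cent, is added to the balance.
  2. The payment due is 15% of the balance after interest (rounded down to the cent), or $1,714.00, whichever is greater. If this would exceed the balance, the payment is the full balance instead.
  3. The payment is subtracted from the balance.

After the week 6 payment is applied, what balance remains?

Week 1: opening $26,833.18; interest $803.49 → $27,636.67; payment $4,145.50; balance $23,491.17
Week 2: opening $23,491.17; interest $803.49 → $24,294.66; payment $3,644.19; balance $20,650.47
Week 3: opening $20,650.47; interest $803.49 → $21,453.96; payment $3,218.09; balance $18,235.87
Week 4: opening $18,235.87; interest $803.49 → $19,039.36; payment $2,855.90; balance $16,183.46
Week 5: opening $16,183.46; interest $803.49 → $16,986.95; payment $2,548.04; balance $14,438.91
Week 6: opening $14,438.91; interest $803.49 → $15,242.40; payment $2,286.36; balance $12,956.04

$12,956.04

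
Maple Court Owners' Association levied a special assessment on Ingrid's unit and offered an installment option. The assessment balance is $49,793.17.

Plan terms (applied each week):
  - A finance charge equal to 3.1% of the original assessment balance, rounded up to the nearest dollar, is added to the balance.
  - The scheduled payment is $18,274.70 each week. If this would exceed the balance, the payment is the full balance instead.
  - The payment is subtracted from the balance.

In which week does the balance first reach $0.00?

3

Week 1: opening $49,793.17; interest $1,544.00 → $51,337.17; payment $18,274.70; balance $33,062.47
Week 2: opening $33,062.47; interest $1,544.00 → $34,606.47; payment $18,274.70; balance $16,331.77
Week 3: opening $16,331.77; interest $1,544.00 → $17,875.77; payment $17,875.77; balance $0.00
Balance reaches $0.00 in week 3.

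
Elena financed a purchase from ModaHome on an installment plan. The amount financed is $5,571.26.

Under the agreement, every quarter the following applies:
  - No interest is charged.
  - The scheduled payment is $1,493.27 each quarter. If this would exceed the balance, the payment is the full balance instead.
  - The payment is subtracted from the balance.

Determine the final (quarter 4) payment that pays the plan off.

$1,091.45

# | Opening | Payment | End bal
1 | $5,571.26 | $1,493.27 | $4,077.99
2 | $4,077.99 | $1,493.27 | $2,584.72
3 | $2,584.72 | $1,493.27 | $1,091.45
4 | $1,091.45 | $1,091.45 | $0.00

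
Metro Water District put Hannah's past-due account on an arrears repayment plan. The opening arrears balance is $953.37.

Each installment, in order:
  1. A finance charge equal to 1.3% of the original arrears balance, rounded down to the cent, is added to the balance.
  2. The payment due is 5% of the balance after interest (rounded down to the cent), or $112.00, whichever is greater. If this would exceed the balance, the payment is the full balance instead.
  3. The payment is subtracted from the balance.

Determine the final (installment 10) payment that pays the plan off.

$69.27

Installment 1: $953.37 +$12.39 interest = $965.76; pay $112.00 → $853.76
Installment 2: $853.76 +$12.39 interest = $866.15; pay $112.00 → $754.15
Installment 3: $754.15 +$12.39 interest = $766.54; pay $112.00 → $654.54
Installment 4: $654.54 +$12.39 interest = $666.93; pay $112.00 → $554.93
Installment 5: $554.93 +$12.39 interest = $567.32; pay $112.00 → $455.32
Installment 6: $455.32 +$12.39 interest = $467.71; pay $112.00 → $355.71
Installment 7: $355.71 +$12.39 interest = $368.10; pay $112.00 → $256.10
Installment 8: $256.10 +$12.39 interest = $268.49; pay $112.00 → $156.49
Installment 9: $156.49 +$12.39 interest = $168.88; pay $112.00 → $56.88
Installment 10: $56.88 +$12.39 interest = $69.27; pay $69.27 → $0.00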